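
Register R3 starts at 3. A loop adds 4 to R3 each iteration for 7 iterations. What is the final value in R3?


Starting value: R3 = 3
  Iter 1: R3 = 3 + 4 = 7
  Iter 2: R3 = 7 + 4 = 11
  Iter 3: R3 = 11 + 4 = 15
  Iter 4: R3 = 15 + 4 = 19
  Iter 5: R3 = 19 + 4 = 23
  Iter 6: R3 = 23 + 4 = 27
  Iter 7: R3 = 27 + 4 = 31
Final: R3 = 31

31


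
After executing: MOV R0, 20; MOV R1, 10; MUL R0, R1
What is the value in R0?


Register state trace:
  MOV R0, 20  → R0 = 20
  MOV R1, 10  → R1 = 10
  MUL R0, R1  → R0 = 20 * 10 = 200
Final: R0 = 200

200


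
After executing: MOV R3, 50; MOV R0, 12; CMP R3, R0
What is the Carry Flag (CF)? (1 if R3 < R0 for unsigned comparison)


Register state trace:
  MOV R3, 50  → R3 = 50
  MOV R0, 12  → R0 = 12
  CMP R3, R0  → unsigned 50 - 12: no borrow
  50 >= 12, so CF = 0
CF = 0

0


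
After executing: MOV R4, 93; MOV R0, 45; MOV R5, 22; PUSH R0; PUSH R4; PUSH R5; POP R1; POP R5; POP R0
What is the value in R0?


Stack trace (top is rightmost):
  MOV R4, 93  → R4 = 93
  MOV R0, 45  → R0 = 45
  MOV R5, 22  → R5 = 22
  PUSH R0  → stack: [45]
  PUSH R4  → stack: [45, 93]
  PUSH R5  → stack: [45, 93, 22]
  POP R1  → R1 = 22, stack: [45, 93]
  POP R5  → R5 = 93, stack: [45]
  POP R0  → R0 = 45, stack: []
Final: R0 = 45

45


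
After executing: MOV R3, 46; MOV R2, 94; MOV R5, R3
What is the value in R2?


Register state trace:
  MOV R3, 46  → R3 = 46
  MOV R2, 94  → R2 = 94
  MOV R5, R3  → R5 = 46
Final: R2 = 94

94


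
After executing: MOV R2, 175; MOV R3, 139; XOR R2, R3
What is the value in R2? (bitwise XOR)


Register state trace:
  MOV R2, 175  → R2 = 175 (0b10101111)
  MOV R3, 139  → R3 = 139 (0b10001011)
  XOR R2, R3  → R2 = 175 XOR 139 = 36 (0b00100100)
Final: R2 = 36

36


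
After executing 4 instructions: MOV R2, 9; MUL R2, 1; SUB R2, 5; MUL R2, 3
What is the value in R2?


Register state trace:
  MOV R2, 9  → R2 = 9
  MUL R2, 1  → R2 = 9 * 1 = 9
  SUB R2, 5  → R2 = 9 - 5 = 4
  MUL R2, 3  → R2 = 4 * 3 = 12
Final: R2 = 12

12


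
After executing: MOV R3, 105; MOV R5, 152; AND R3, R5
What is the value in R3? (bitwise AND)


Register state trace:
  MOV R3, 105  → R3 = 105 (0b01101001)
  MOV R5, 152  → R5 = 152 (0b10011000)
  AND R3, R5  → R3 = 105 AND 152 = 8 (0b00001000)
Final: R3 = 8

8


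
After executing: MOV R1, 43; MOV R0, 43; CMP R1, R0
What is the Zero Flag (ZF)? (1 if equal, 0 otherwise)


Register state trace:
  MOV R1, 43  → R1 = 43
  MOV R0, 43  → R0 = 43
  CMP R1, R0  → computes 43 - 43 = 0
  Result is zero, so values are equal
ZF = 1

1


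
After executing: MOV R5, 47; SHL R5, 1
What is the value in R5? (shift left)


Register state trace:
  MOV R5, 47  → R5 = 47
  SHL R5, 1  → R5 = 47 << 1 = 47 * 2^1 = 94
Final: R5 = 94

94


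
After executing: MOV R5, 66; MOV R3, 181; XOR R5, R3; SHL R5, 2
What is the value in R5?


Register state trace:
  MOV R5, 66  → R5 = 66 (0b01000010)
  MOV R3, 181  → R3 = 181 (0b10110101)
  XOR R5, R3  → R5 = 66 XOR 181 = 247 (0b11110111)
  SHL R5, 2  → R5 = 247 << 2 = 988
Final: R5 = 988

988


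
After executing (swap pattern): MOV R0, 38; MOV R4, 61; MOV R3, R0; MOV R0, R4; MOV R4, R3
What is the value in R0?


Register state trace (swap pattern):
  MOV R0, 38  → R0 = 38
  MOV R4, 61  → R4 = 61
  MOV R3, R0  → R3 = 38  (save R0)
  MOV R0, R4  → R0 = 61  (R0 gets R4's value)
  MOV R4, R3  → R4 = 38  (R4 gets saved value)
Final: R0 = 61

61


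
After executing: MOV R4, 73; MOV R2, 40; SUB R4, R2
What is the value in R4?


Register state trace:
  MOV R4, 73  → R4 = 73
  MOV R2, 40  → R2 = 40
  SUB R4, R2  → R4 = 73 - 40 = 33
Final: R4 = 33

33


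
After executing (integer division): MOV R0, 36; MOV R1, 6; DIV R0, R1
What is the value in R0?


Register state trace:
  MOV R0, 36  → R0 = 36
  MOV R1, 6  → R1 = 6
  DIV R0, R1  → R0 = 36 // 6 = 6
Final: R0 = 6

6


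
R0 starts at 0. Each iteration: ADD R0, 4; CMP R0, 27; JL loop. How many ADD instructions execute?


Loop trace (R0 starts at 0, target 27, step 4):
  ADD #1: R0 = 0 + 4 = 4  → 4 < 27, loop
  ADD #2: R0 = 4 + 4 = 8  → 8 < 27, loop
  ADD #3: R0 = 8 + 4 = 12  → 12 < 27, loop
  ADD #4: R0 = 12 + 4 = 16  → 16 < 27, loop
  ADD #5: R0 = 16 + 4 = 20  → 20 < 27, loop
  ADD #6: R0 = 20 + 4 = 24  → 24 < 27, loop
  ADD #7: R0 = 24 + 4 = 28  → 28 >= 27, exit
Total ADD instructions: 7

7


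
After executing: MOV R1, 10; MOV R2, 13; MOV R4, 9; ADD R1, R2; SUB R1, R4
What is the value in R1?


Register state trace:
  MOV R1, 10  → R1 = 10
  MOV R2, 13  → R2 = 13
  MOV R4, 9  → R4 = 9
  ADD R1, R2  → R1 = 10 + 13 = 23
  SUB R1, R4  → R1 = 23 - 9 = 14
Final: R1 = 14

14


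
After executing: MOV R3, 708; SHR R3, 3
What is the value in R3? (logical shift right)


Register state trace:
  MOV R3, 708  → R3 = 708
  SHR R3, 3  → R3 = 708 >> 3 = 708 // 2^3 = 88
Final: R3 = 88

88


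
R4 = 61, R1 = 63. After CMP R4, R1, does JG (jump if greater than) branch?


Trace:
  R4 = 61, R1 = 63
  CMP R4, R1  → compares 61 vs 63
  JG checks: is 61 greater than 63?
  61 < 63, so condition is false
Branch taken: No

No


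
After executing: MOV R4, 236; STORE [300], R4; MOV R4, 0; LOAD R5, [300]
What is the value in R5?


Register and memory trace:
  MOV R4, 236  → R4 = 236
  STORE [300], R4  → mem[300] = 236
  MOV R4, 0  → R4 = 0
  LOAD R5, [300]  → R5 = mem[300] = 236
Final: R5 = 236

236


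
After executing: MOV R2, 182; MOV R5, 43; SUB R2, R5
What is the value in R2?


Register state trace:
  MOV R2, 182  → R2 = 182
  MOV R5, 43  → R5 = 43
  SUB R2, R5  → R2 = 182 - 43 = 139
Final: R2 = 139

139


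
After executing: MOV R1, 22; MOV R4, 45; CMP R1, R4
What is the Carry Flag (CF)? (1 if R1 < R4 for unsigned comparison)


Register state trace:
  MOV R1, 22  → R1 = 22
  MOV R4, 45  → R4 = 45
  CMP R1, R4  → unsigned 22 - 45: borrow occurs
  22 < 45, so CF = 1
CF = 1

1


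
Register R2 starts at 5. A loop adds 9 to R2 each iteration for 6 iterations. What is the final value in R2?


Starting value: R2 = 5
  Iter 1: R2 = 5 + 9 = 14
  Iter 2: R2 = 14 + 9 = 23
  Iter 3: R2 = 23 + 9 = 32
  Iter 4: R2 = 32 + 9 = 41
  Iter 5: R2 = 41 + 9 = 50
  Iter 6: R2 = 50 + 9 = 59
Final: R2 = 59

59


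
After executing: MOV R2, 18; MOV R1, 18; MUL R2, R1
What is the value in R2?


Register state trace:
  MOV R2, 18  → R2 = 18
  MOV R1, 18  → R1 = 18
  MUL R2, R1  → R2 = 18 * 18 = 324
Final: R2 = 324

324


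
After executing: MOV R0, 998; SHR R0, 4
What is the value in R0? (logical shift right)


Register state trace:
  MOV R0, 998  → R0 = 998
  SHR R0, 4  → R0 = 998 >> 4 = 998 // 2^4 = 62
Final: R0 = 62

62


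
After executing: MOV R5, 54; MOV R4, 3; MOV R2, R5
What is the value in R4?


Register state trace:
  MOV R5, 54  → R5 = 54
  MOV R4, 3  → R4 = 3
  MOV R2, R5  → R2 = 54
Final: R4 = 3

3


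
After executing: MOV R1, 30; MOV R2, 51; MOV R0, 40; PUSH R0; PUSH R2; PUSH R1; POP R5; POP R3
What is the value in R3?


Stack trace (top is rightmost):
  MOV R1, 30  → R1 = 30
  MOV R2, 51  → R2 = 51
  MOV R0, 40  → R0 = 40
  PUSH R0  → stack: [40]
  PUSH R2  → stack: [40, 51]
  PUSH R1  → stack: [40, 51, 30]
  POP R5  → R5 = 30, stack: [40, 51]
  POP R3  → R3 = 51, stack: [40]
Final: R3 = 51

51


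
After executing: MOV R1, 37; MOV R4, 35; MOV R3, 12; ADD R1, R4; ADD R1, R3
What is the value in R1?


Register state trace:
  MOV R1, 37  → R1 = 37
  MOV R4, 35  → R4 = 35
  MOV R3, 12  → R3 = 12
  ADD R1, R4  → R1 = 37 + 35 = 72
  ADD R1, R3  → R1 = 72 + 12 = 84
Final: R1 = 84

84


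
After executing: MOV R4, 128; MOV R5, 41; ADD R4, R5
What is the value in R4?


Register state trace:
  MOV R4, 128  → R4 = 128
  MOV R5, 41  → R5 = 41
  ADD R4, R5  → R4 = 128 + 41 = 169
Final: R4 = 169

169


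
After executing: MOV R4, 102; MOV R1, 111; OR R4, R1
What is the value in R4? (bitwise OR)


Register state trace:
  MOV R4, 102  → R4 = 102 (0b01100110)
  MOV R1, 111  → R1 = 111 (0b01101111)
  OR R4, R1   → R4 = 102 OR 111 = 111 (0b01101111)
Final: R4 = 111

111


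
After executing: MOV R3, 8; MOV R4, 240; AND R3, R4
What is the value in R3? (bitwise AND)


Register state trace:
  MOV R3, 8  → R3 = 8 (0b00001000)
  MOV R4, 240  → R4 = 240 (0b11110000)
  AND R3, R4  → R3 = 8 AND 240 = 0 (0b00000000)
Final: R3 = 0

0


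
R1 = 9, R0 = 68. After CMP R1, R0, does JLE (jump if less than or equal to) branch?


Trace:
  R1 = 9, R0 = 68
  CMP R1, R0  → compares 9 vs 68
  JLE checks: is 9 less than or equal to 68?
  9 < 68, so condition is true
Branch taken: Yes

Yes


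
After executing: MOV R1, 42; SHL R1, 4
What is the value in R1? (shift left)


Register state trace:
  MOV R1, 42  → R1 = 42
  SHL R1, 4  → R1 = 42 << 4 = 42 * 2^4 = 672
Final: R1 = 672

672


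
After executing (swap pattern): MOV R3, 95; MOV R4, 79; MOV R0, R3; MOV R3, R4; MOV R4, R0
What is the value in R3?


Register state trace (swap pattern):
  MOV R3, 95  → R3 = 95
  MOV R4, 79  → R4 = 79
  MOV R0, R3  → R0 = 95  (save R3)
  MOV R3, R4  → R3 = 79  (R3 gets R4's value)
  MOV R4, R0  → R4 = 95  (R4 gets saved value)
Final: R3 = 79

79


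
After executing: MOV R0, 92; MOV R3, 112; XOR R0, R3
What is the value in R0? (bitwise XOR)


Register state trace:
  MOV R0, 92  → R0 = 92 (0b01011100)
  MOV R3, 112  → R3 = 112 (0b01110000)
  XOR R0, R3  → R0 = 92 XOR 112 = 44 (0b00101100)
Final: R0 = 44

44


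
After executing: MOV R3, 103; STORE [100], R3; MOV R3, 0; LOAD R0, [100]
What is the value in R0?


Register and memory trace:
  MOV R3, 103  → R3 = 103
  STORE [100], R3  → mem[100] = 103
  MOV R3, 0  → R3 = 0
  LOAD R0, [100]  → R0 = mem[100] = 103
Final: R0 = 103

103


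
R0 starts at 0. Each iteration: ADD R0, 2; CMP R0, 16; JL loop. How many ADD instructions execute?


Loop trace (R0 starts at 0, target 16, step 2):
  ADD #1: R0 = 0 + 2 = 2  → 2 < 16, loop
  ADD #2: R0 = 2 + 2 = 4  → 4 < 16, loop
  ADD #3: R0 = 4 + 2 = 6  → 6 < 16, loop
  ADD #4: R0 = 6 + 2 = 8  → 8 < 16, loop
  ADD #5: R0 = 8 + 2 = 10  → 10 < 16, loop
  ADD #6: R0 = 10 + 2 = 12  → 12 < 16, loop
  ADD #7: R0 = 12 + 2 = 14  → 14 < 16, loop
  ADD #8: R0 = 14 + 2 = 16  → 16 >= 16, exit
Total ADD instructions: 8

8


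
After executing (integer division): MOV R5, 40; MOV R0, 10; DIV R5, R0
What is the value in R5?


Register state trace:
  MOV R5, 40  → R5 = 40
  MOV R0, 10  → R0 = 10
  DIV R5, R0  → R5 = 40 // 10 = 4
Final: R5 = 4

4


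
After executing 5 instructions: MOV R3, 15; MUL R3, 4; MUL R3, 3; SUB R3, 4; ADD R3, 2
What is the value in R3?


Register state trace:
  MOV R3, 15  → R3 = 15
  MUL R3, 4  → R3 = 15 * 4 = 60
  MUL R3, 3  → R3 = 60 * 3 = 180
  SUB R3, 4  → R3 = 180 - 4 = 176
  ADD R3, 2  → R3 = 176 + 2 = 178
Final: R3 = 178

178


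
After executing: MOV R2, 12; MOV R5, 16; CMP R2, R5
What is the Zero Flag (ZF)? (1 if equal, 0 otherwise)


Register state trace:
  MOV R2, 12  → R2 = 12
  MOV R5, 16  → R5 = 16
  CMP R2, R5  → computes 12 - 16 = -4
  Result is nonzero, so values are not equal
ZF = 0

0


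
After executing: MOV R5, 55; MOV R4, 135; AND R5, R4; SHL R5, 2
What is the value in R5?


Register state trace:
  MOV R5, 55  → R5 = 55 (0b00110111)
  MOV R4, 135  → R4 = 135 (0b10000111)
  AND R5, R4  → R5 = 55 AND 135 = 7 (0b00000111)
  SHL R5, 2  → R5 = 7 << 2 = 28
Final: R5 = 28

28


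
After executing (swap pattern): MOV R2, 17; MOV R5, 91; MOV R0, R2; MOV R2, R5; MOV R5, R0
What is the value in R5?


Register state trace (swap pattern):
  MOV R2, 17  → R2 = 17
  MOV R5, 91  → R5 = 91
  MOV R0, R2  → R0 = 17  (save R2)
  MOV R2, R5  → R2 = 91  (R2 gets R5's value)
  MOV R5, R0  → R5 = 17  (R5 gets saved value)
Final: R5 = 17

17


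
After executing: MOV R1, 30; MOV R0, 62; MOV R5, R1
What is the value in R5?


Register state trace:
  MOV R1, 30  → R1 = 30
  MOV R0, 62  → R0 = 62
  MOV R5, R1  → R5 = 30
Final: R5 = 30

30


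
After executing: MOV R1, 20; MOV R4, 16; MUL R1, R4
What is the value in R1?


Register state trace:
  MOV R1, 20  → R1 = 20
  MOV R4, 16  → R4 = 16
  MUL R1, R4  → R1 = 20 * 16 = 320
Final: R1 = 320

320


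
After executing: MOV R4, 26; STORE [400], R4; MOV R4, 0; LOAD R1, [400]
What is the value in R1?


Register and memory trace:
  MOV R4, 26  → R4 = 26
  STORE [400], R4  → mem[400] = 26
  MOV R4, 0  → R4 = 0
  LOAD R1, [400]  → R1 = mem[400] = 26
Final: R1 = 26

26


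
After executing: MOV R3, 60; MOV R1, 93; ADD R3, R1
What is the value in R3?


Register state trace:
  MOV R3, 60  → R3 = 60
  MOV R1, 93  → R1 = 93
  ADD R3, R1  → R3 = 60 + 93 = 153
Final: R3 = 153

153


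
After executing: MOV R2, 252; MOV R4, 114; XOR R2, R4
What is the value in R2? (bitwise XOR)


Register state trace:
  MOV R2, 252  → R2 = 252 (0b11111100)
  MOV R4, 114  → R4 = 114 (0b01110010)
  XOR R2, R4  → R2 = 252 XOR 114 = 142 (0b10001110)
Final: R2 = 142

142


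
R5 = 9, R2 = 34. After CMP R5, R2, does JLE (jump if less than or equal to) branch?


Trace:
  R5 = 9, R2 = 34
  CMP R5, R2  → compares 9 vs 34
  JLE checks: is 9 less than or equal to 34?
  9 < 34, so condition is true
Branch taken: Yes

Yes


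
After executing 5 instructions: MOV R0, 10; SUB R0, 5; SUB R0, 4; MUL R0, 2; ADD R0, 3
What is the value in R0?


Register state trace:
  MOV R0, 10  → R0 = 10
  SUB R0, 5  → R0 = 10 - 5 = 5
  SUB R0, 4  → R0 = 5 - 4 = 1
  MUL R0, 2  → R0 = 1 * 2 = 2
  ADD R0, 3  → R0 = 2 + 3 = 5
Final: R0 = 5

5


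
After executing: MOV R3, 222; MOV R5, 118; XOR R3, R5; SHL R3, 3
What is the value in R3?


Register state trace:
  MOV R3, 222  → R3 = 222 (0b11011110)
  MOV R5, 118  → R5 = 118 (0b01110110)
  XOR R3, R5  → R3 = 222 XOR 118 = 168 (0b10101000)
  SHL R3, 3  → R3 = 168 << 3 = 1344
Final: R3 = 1344

1344


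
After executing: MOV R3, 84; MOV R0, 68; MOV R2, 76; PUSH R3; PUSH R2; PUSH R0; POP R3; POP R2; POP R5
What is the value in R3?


Stack trace (top is rightmost):
  MOV R3, 84  → R3 = 84
  MOV R0, 68  → R0 = 68
  MOV R2, 76  → R2 = 76
  PUSH R3  → stack: [84]
  PUSH R2  → stack: [84, 76]
  PUSH R0  → stack: [84, 76, 68]
  POP R3  → R3 = 68, stack: [84, 76]
  POP R2  → R2 = 76, stack: [84]
  POP R5  → R5 = 84, stack: []
Final: R3 = 68

68


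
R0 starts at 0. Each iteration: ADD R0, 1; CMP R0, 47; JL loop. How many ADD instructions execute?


Loop trace (R0 starts at 0, target 47, step 1):
  ADD #1: R0 = 0 + 1 = 1  → 1 < 47, loop
  ADD #2: R0 = 1 + 1 = 2  → 2 < 47, loop
  ADD #3: R0 = 2 + 1 = 3  → 3 < 47, loop
  ADD #4: R0 = 3 + 1 = 4  → 4 < 47, loop
  ADD #5: R0 = 4 + 1 = 5  → 5 < 47, loop
  ADD #6: R0 = 5 + 1 = 6  → 6 < 47, loop
  ADD #7: R0 = 6 + 1 = 7  → 7 < 47, loop
  ADD #8: R0 = 7 + 1 = 8  → 8 < 47, loop
  ADD #9: R0 = 8 + 1 = 9  → 9 < 47, loop
  ADD #10: R0 = 9 + 1 = 10  → 10 < 47, loop
  ADD #11: R0 = 10 + 1 = 11  → 11 < 47, loop
  ADD #12: R0 = 11 + 1 = 12  → 12 < 47, loop
  ADD #13: R0 = 12 + 1 = 13  → 13 < 47, loop
  ADD #14: R0 = 13 + 1 = 14  → 14 < 47, loop
  ADD #15: R0 = 14 + 1 = 15  → 15 < 47, loop
  ADD #16: R0 = 15 + 1 = 16  → 16 < 47, loop
  ADD #17: R0 = 16 + 1 = 17  → 17 < 47, loop
  ADD #18: R0 = 17 + 1 = 18  → 18 < 47, loop
  ADD #19: R0 = 18 + 1 = 19  → 19 < 47, loop
  ADD #20: R0 = 19 + 1 = 20  → 20 < 47, loop
  ADD #21: R0 = 20 + 1 = 21  → 21 < 47, loop
  ADD #22: R0 = 21 + 1 = 22  → 22 < 47, loop
  ADD #23: R0 = 22 + 1 = 23  → 23 < 47, loop
  ADD #24: R0 = 23 + 1 = 24  → 24 < 47, loop
  ADD #25: R0 = 24 + 1 = 25  → 25 < 47, loop
  ADD #26: R0 = 25 + 1 = 26  → 26 < 47, loop
  ADD #27: R0 = 26 + 1 = 27  → 27 < 47, loop
  ADD #28: R0 = 27 + 1 = 28  → 28 < 47, loop
  ADD #29: R0 = 28 + 1 = 29  → 29 < 47, loop
  ADD #30: R0 = 29 + 1 = 30  → 30 < 47, loop
  ADD #31: R0 = 30 + 1 = 31  → 31 < 47, loop
  ADD #32: R0 = 31 + 1 = 32  → 32 < 47, loop
  ADD #33: R0 = 32 + 1 = 33  → 33 < 47, loop
  ADD #34: R0 = 33 + 1 = 34  → 34 < 47, loop
  ADD #35: R0 = 34 + 1 = 35  → 35 < 47, loop
  ADD #36: R0 = 35 + 1 = 36  → 36 < 47, loop
  ADD #37: R0 = 36 + 1 = 37  → 37 < 47, loop
  ADD #38: R0 = 37 + 1 = 38  → 38 < 47, loop
  ADD #39: R0 = 38 + 1 = 39  → 39 < 47, loop
  ADD #40: R0 = 39 + 1 = 40  → 40 < 47, loop
  ADD #41: R0 = 40 + 1 = 41  → 41 < 47, loop
  ADD #42: R0 = 41 + 1 = 42  → 42 < 47, loop
  ADD #43: R0 = 42 + 1 = 43  → 43 < 47, loop
  ADD #44: R0 = 43 + 1 = 44  → 44 < 47, loop
  ADD #45: R0 = 44 + 1 = 45  → 45 < 47, loop
  ADD #46: R0 = 45 + 1 = 46  → 46 < 47, loop
  ADD #47: R0 = 46 + 1 = 47  → 47 >= 47, exit
Total ADD instructions: 47

47


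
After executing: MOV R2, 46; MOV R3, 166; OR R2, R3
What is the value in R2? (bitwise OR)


Register state trace:
  MOV R2, 46  → R2 = 46 (0b00101110)
  MOV R3, 166  → R3 = 166 (0b10100110)
  OR R2, R3   → R2 = 46 OR 166 = 174 (0b10101110)
Final: R2 = 174

174


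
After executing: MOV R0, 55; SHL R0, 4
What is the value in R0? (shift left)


Register state trace:
  MOV R0, 55  → R0 = 55
  SHL R0, 4  → R0 = 55 << 4 = 55 * 2^4 = 880
Final: R0 = 880

880


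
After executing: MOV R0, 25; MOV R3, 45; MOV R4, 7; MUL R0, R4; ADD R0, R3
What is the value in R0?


Register state trace:
  MOV R0, 25  → R0 = 25
  MOV R3, 45  → R3 = 45
  MOV R4, 7  → R4 = 7
  MUL R0, R4  → R0 = 25 * 7 = 175
  ADD R0, R3  → R0 = 175 + 45 = 220
Final: R0 = 220

220


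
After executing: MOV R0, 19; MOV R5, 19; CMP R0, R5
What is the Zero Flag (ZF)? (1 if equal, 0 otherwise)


Register state trace:
  MOV R0, 19  → R0 = 19
  MOV R5, 19  → R5 = 19
  CMP R0, R5  → computes 19 - 19 = 0
  Result is zero, so values are equal
ZF = 1

1


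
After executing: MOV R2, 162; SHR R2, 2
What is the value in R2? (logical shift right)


Register state trace:
  MOV R2, 162  → R2 = 162
  SHR R2, 2  → R2 = 162 >> 2 = 162 // 2^2 = 40
Final: R2 = 40

40


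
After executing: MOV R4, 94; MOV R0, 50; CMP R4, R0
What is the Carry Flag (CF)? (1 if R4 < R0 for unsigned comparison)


Register state trace:
  MOV R4, 94  → R4 = 94
  MOV R0, 50  → R0 = 50
  CMP R4, R0  → unsigned 94 - 50: no borrow
  94 >= 50, so CF = 0
CF = 0

0


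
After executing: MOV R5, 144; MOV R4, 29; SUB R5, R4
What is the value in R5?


Register state trace:
  MOV R5, 144  → R5 = 144
  MOV R4, 29  → R4 = 29
  SUB R5, R4  → R5 = 144 - 29 = 115
Final: R5 = 115

115


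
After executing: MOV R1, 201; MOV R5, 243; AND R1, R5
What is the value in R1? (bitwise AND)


Register state trace:
  MOV R1, 201  → R1 = 201 (0b11001001)
  MOV R5, 243  → R5 = 243 (0b11110011)
  AND R1, R5  → R1 = 201 AND 243 = 193 (0b11000001)
Final: R1 = 193

193


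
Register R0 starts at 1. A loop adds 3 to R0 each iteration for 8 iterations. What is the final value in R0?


Starting value: R0 = 1
  Iter 1: R0 = 1 + 3 = 4
  Iter 2: R0 = 4 + 3 = 7
  Iter 3: R0 = 7 + 3 = 10
  Iter 4: R0 = 10 + 3 = 13
  Iter 5: R0 = 13 + 3 = 16
  Iter 6: R0 = 16 + 3 = 19
  Iter 7: R0 = 19 + 3 = 22
  Iter 8: R0 = 22 + 3 = 25
Final: R0 = 25

25


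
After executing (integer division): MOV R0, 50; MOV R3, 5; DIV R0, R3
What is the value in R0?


Register state trace:
  MOV R0, 50  → R0 = 50
  MOV R3, 5  → R3 = 5
  DIV R0, R3  → R0 = 50 // 5 = 10
Final: R0 = 10

10


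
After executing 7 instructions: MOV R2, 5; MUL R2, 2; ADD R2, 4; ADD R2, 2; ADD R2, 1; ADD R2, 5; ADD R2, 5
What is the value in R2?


Register state trace:
  MOV R2, 5  → R2 = 5
  MUL R2, 2  → R2 = 5 * 2 = 10
  ADD R2, 4  → R2 = 10 + 4 = 14
  ADD R2, 2  → R2 = 14 + 2 = 16
  ADD R2, 1  → R2 = 16 + 1 = 17
  ADD R2, 5  → R2 = 17 + 5 = 22
  ADD R2, 5  → R2 = 22 + 5 = 27
Final: R2 = 27

27


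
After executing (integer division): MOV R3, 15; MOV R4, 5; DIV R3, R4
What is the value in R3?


Register state trace:
  MOV R3, 15  → R3 = 15
  MOV R4, 5  → R4 = 5
  DIV R3, R4  → R3 = 15 // 5 = 3
Final: R3 = 3

3


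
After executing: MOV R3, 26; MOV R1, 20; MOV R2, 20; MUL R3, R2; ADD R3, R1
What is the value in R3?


Register state trace:
  MOV R3, 26  → R3 = 26
  MOV R1, 20  → R1 = 20
  MOV R2, 20  → R2 = 20
  MUL R3, R2  → R3 = 26 * 20 = 520
  ADD R3, R1  → R3 = 520 + 20 = 540
Final: R3 = 540

540


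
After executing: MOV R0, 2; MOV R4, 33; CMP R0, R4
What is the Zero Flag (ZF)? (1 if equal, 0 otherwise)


Register state trace:
  MOV R0, 2  → R0 = 2
  MOV R4, 33  → R4 = 33
  CMP R0, R4  → computes 2 - 33 = -31
  Result is nonzero, so values are not equal
ZF = 0

0


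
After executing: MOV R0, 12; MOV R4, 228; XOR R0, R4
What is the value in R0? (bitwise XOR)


Register state trace:
  MOV R0, 12  → R0 = 12 (0b00001100)
  MOV R4, 228  → R4 = 228 (0b11100100)
  XOR R0, R4  → R0 = 12 XOR 228 = 232 (0b11101000)
Final: R0 = 232

232


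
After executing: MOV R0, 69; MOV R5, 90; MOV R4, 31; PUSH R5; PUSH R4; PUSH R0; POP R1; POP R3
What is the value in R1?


Stack trace (top is rightmost):
  MOV R0, 69  → R0 = 69
  MOV R5, 90  → R5 = 90
  MOV R4, 31  → R4 = 31
  PUSH R5  → stack: [90]
  PUSH R4  → stack: [90, 31]
  PUSH R0  → stack: [90, 31, 69]
  POP R1  → R1 = 69, stack: [90, 31]
  POP R3  → R3 = 31, stack: [90]
Final: R1 = 69

69


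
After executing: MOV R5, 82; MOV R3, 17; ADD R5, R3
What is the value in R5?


Register state trace:
  MOV R5, 82  → R5 = 82
  MOV R3, 17  → R3 = 17
  ADD R5, R3  → R5 = 82 + 17 = 99
Final: R5 = 99

99


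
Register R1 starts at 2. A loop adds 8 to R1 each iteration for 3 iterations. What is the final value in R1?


Starting value: R1 = 2
  Iter 1: R1 = 2 + 8 = 10
  Iter 2: R1 = 10 + 8 = 18
  Iter 3: R1 = 18 + 8 = 26
Final: R1 = 26

26


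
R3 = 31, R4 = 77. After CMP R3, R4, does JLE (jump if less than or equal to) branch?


Trace:
  R3 = 31, R4 = 77
  CMP R3, R4  → compares 31 vs 77
  JLE checks: is 31 less than or equal to 77?
  31 < 77, so condition is true
Branch taken: Yes

Yes


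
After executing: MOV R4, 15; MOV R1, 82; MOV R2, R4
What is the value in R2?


Register state trace:
  MOV R4, 15  → R4 = 15
  MOV R1, 82  → R1 = 82
  MOV R2, R4  → R2 = 15
Final: R2 = 15

15


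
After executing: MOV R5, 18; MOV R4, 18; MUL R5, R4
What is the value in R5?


Register state trace:
  MOV R5, 18  → R5 = 18
  MOV R4, 18  → R4 = 18
  MUL R5, R4  → R5 = 18 * 18 = 324
Final: R5 = 324

324


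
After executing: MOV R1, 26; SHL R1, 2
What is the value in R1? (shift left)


Register state trace:
  MOV R1, 26  → R1 = 26
  SHL R1, 2  → R1 = 26 << 2 = 26 * 2^2 = 104
Final: R1 = 104

104


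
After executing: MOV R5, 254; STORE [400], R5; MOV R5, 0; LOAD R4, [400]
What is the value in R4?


Register and memory trace:
  MOV R5, 254  → R5 = 254
  STORE [400], R5  → mem[400] = 254
  MOV R5, 0  → R5 = 0
  LOAD R4, [400]  → R4 = mem[400] = 254
Final: R4 = 254

254


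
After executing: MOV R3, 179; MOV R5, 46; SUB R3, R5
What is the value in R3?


Register state trace:
  MOV R3, 179  → R3 = 179
  MOV R5, 46  → R5 = 46
  SUB R3, R5  → R3 = 179 - 46 = 133
Final: R3 = 133

133


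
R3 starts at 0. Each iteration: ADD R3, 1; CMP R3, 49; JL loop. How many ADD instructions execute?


Loop trace (R3 starts at 0, target 49, step 1):
  ADD #1: R3 = 0 + 1 = 1  → 1 < 49, loop
  ADD #2: R3 = 1 + 1 = 2  → 2 < 49, loop
  ADD #3: R3 = 2 + 1 = 3  → 3 < 49, loop
  ADD #4: R3 = 3 + 1 = 4  → 4 < 49, loop
  ADD #5: R3 = 4 + 1 = 5  → 5 < 49, loop
  ADD #6: R3 = 5 + 1 = 6  → 6 < 49, loop
  ADD #7: R3 = 6 + 1 = 7  → 7 < 49, loop
  ADD #8: R3 = 7 + 1 = 8  → 8 < 49, loop
  ADD #9: R3 = 8 + 1 = 9  → 9 < 49, loop
  ADD #10: R3 = 9 + 1 = 10  → 10 < 49, loop
  ADD #11: R3 = 10 + 1 = 11  → 11 < 49, loop
  ADD #12: R3 = 11 + 1 = 12  → 12 < 49, loop
  ADD #13: R3 = 12 + 1 = 13  → 13 < 49, loop
  ADD #14: R3 = 13 + 1 = 14  → 14 < 49, loop
  ADD #15: R3 = 14 + 1 = 15  → 15 < 49, loop
  ADD #16: R3 = 15 + 1 = 16  → 16 < 49, loop
  ADD #17: R3 = 16 + 1 = 17  → 17 < 49, loop
  ADD #18: R3 = 17 + 1 = 18  → 18 < 49, loop
  ADD #19: R3 = 18 + 1 = 19  → 19 < 49, loop
  ADD #20: R3 = 19 + 1 = 20  → 20 < 49, loop
  ADD #21: R3 = 20 + 1 = 21  → 21 < 49, loop
  ADD #22: R3 = 21 + 1 = 22  → 22 < 49, loop
  ADD #23: R3 = 22 + 1 = 23  → 23 < 49, loop
  ADD #24: R3 = 23 + 1 = 24  → 24 < 49, loop
  ADD #25: R3 = 24 + 1 = 25  → 25 < 49, loop
  ADD #26: R3 = 25 + 1 = 26  → 26 < 49, loop
  ADD #27: R3 = 26 + 1 = 27  → 27 < 49, loop
  ADD #28: R3 = 27 + 1 = 28  → 28 < 49, loop
  ADD #29: R3 = 28 + 1 = 29  → 29 < 49, loop
  ADD #30: R3 = 29 + 1 = 30  → 30 < 49, loop
  ADD #31: R3 = 30 + 1 = 31  → 31 < 49, loop
  ADD #32: R3 = 31 + 1 = 32  → 32 < 49, loop
  ADD #33: R3 = 32 + 1 = 33  → 33 < 49, loop
  ADD #34: R3 = 33 + 1 = 34  → 34 < 49, loop
  ADD #35: R3 = 34 + 1 = 35  → 35 < 49, loop
  ADD #36: R3 = 35 + 1 = 36  → 36 < 49, loop
  ADD #37: R3 = 36 + 1 = 37  → 37 < 49, loop
  ADD #38: R3 = 37 + 1 = 38  → 38 < 49, loop
  ADD #39: R3 = 38 + 1 = 39  → 39 < 49, loop
  ADD #40: R3 = 39 + 1 = 40  → 40 < 49, loop
  ADD #41: R3 = 40 + 1 = 41  → 41 < 49, loop
  ADD #42: R3 = 41 + 1 = 42  → 42 < 49, loop
  ADD #43: R3 = 42 + 1 = 43  → 43 < 49, loop
  ADD #44: R3 = 43 + 1 = 44  → 44 < 49, loop
  ADD #45: R3 = 44 + 1 = 45  → 45 < 49, loop
  ADD #46: R3 = 45 + 1 = 46  → 46 < 49, loop
  ADD #47: R3 = 46 + 1 = 47  → 47 < 49, loop
  ADD #48: R3 = 47 + 1 = 48  → 48 < 49, loop
  ADD #49: R3 = 48 + 1 = 49  → 49 >= 49, exit
Total ADD instructions: 49

49


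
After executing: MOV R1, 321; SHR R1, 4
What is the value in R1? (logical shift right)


Register state trace:
  MOV R1, 321  → R1 = 321
  SHR R1, 4  → R1 = 321 >> 4 = 321 // 2^4 = 20
Final: R1 = 20

20


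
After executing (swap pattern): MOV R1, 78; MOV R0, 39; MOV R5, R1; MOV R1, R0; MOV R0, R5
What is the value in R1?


Register state trace (swap pattern):
  MOV R1, 78  → R1 = 78
  MOV R0, 39  → R0 = 39
  MOV R5, R1  → R5 = 78  (save R1)
  MOV R1, R0  → R1 = 39  (R1 gets R0's value)
  MOV R0, R5  → R0 = 78  (R0 gets saved value)
Final: R1 = 39

39


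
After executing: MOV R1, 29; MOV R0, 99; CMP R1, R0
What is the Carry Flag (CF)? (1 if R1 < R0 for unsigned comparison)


Register state trace:
  MOV R1, 29  → R1 = 29
  MOV R0, 99  → R0 = 99
  CMP R1, R0  → unsigned 29 - 99: borrow occurs
  29 < 99, so CF = 1
CF = 1

1


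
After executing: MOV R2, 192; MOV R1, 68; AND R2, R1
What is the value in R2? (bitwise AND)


Register state trace:
  MOV R2, 192  → R2 = 192 (0b11000000)
  MOV R1, 68  → R1 = 68 (0b01000100)
  AND R2, R1  → R2 = 192 AND 68 = 64 (0b01000000)
Final: R2 = 64

64


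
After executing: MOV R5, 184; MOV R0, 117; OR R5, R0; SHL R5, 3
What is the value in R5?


Register state trace:
  MOV R5, 184  → R5 = 184 (0b10111000)
  MOV R0, 117  → R0 = 117 (0b01110101)
  OR R5, R0  → R5 = 184 OR 117 = 253 (0b11111101)
  SHL R5, 3  → R5 = 253 << 3 = 2024
Final: R5 = 2024

2024


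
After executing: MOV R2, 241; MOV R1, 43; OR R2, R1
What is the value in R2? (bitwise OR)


Register state trace:
  MOV R2, 241  → R2 = 241 (0b11110001)
  MOV R1, 43  → R1 = 43 (0b00101011)
  OR R2, R1   → R2 = 241 OR 43 = 251 (0b11111011)
Final: R2 = 251

251


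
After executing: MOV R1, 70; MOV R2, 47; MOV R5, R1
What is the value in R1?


Register state trace:
  MOV R1, 70  → R1 = 70
  MOV R2, 47  → R2 = 47
  MOV R5, R1  → R5 = 70
Final: R1 = 70

70


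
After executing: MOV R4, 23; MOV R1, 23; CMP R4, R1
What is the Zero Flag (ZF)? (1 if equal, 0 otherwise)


Register state trace:
  MOV R4, 23  → R4 = 23
  MOV R1, 23  → R1 = 23
  CMP R4, R1  → computes 23 - 23 = 0
  Result is zero, so values are equal
ZF = 1

1


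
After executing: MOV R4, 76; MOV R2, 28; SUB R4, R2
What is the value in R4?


Register state trace:
  MOV R4, 76  → R4 = 76
  MOV R2, 28  → R2 = 28
  SUB R4, R2  → R4 = 76 - 28 = 48
Final: R4 = 48

48


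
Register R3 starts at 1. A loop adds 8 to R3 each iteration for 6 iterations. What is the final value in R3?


Starting value: R3 = 1
  Iter 1: R3 = 1 + 8 = 9
  Iter 2: R3 = 9 + 8 = 17
  Iter 3: R3 = 17 + 8 = 25
  Iter 4: R3 = 25 + 8 = 33
  Iter 5: R3 = 33 + 8 = 41
  Iter 6: R3 = 41 + 8 = 49
Final: R3 = 49

49


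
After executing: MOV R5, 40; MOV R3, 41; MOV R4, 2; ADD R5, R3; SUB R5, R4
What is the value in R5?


Register state trace:
  MOV R5, 40  → R5 = 40
  MOV R3, 41  → R3 = 41
  MOV R4, 2  → R4 = 2
  ADD R5, R3  → R5 = 40 + 41 = 81
  SUB R5, R4  → R5 = 81 - 2 = 79
Final: R5 = 79

79


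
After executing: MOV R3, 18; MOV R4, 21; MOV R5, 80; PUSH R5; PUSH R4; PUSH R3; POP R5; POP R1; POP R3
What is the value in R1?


Stack trace (top is rightmost):
  MOV R3, 18  → R3 = 18
  MOV R4, 21  → R4 = 21
  MOV R5, 80  → R5 = 80
  PUSH R5  → stack: [80]
  PUSH R4  → stack: [80, 21]
  PUSH R3  → stack: [80, 21, 18]
  POP R5  → R5 = 18, stack: [80, 21]
  POP R1  → R1 = 21, stack: [80]
  POP R3  → R3 = 80, stack: []
Final: R1 = 21

21


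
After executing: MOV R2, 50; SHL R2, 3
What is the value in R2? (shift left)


Register state trace:
  MOV R2, 50  → R2 = 50
  SHL R2, 3  → R2 = 50 << 3 = 50 * 2^3 = 400
Final: R2 = 400

400


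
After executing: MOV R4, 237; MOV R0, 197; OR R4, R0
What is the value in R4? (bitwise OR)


Register state trace:
  MOV R4, 237  → R4 = 237 (0b11101101)
  MOV R0, 197  → R0 = 197 (0b11000101)
  OR R4, R0   → R4 = 237 OR 197 = 237 (0b11101101)
Final: R4 = 237

237


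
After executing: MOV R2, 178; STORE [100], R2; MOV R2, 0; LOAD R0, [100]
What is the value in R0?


Register and memory trace:
  MOV R2, 178  → R2 = 178
  STORE [100], R2  → mem[100] = 178
  MOV R2, 0  → R2 = 0
  LOAD R0, [100]  → R0 = mem[100] = 178
Final: R0 = 178

178


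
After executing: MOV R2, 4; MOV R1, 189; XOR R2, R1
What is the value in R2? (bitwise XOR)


Register state trace:
  MOV R2, 4  → R2 = 4 (0b00000100)
  MOV R1, 189  → R1 = 189 (0b10111101)
  XOR R2, R1  → R2 = 4 XOR 189 = 185 (0b10111001)
Final: R2 = 185

185


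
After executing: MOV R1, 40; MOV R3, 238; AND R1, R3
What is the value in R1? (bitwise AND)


Register state trace:
  MOV R1, 40  → R1 = 40 (0b00101000)
  MOV R3, 238  → R3 = 238 (0b11101110)
  AND R1, R3  → R1 = 40 AND 238 = 40 (0b00101000)
Final: R1 = 40

40


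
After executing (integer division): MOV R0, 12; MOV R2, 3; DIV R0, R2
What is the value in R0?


Register state trace:
  MOV R0, 12  → R0 = 12
  MOV R2, 3  → R2 = 3
  DIV R0, R2  → R0 = 12 // 3 = 4
Final: R0 = 4

4


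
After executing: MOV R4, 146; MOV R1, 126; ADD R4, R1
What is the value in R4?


Register state trace:
  MOV R4, 146  → R4 = 146
  MOV R1, 126  → R1 = 126
  ADD R4, R1  → R4 = 146 + 126 = 272
Final: R4 = 272

272


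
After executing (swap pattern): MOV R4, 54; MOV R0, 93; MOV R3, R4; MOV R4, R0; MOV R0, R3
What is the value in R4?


Register state trace (swap pattern):
  MOV R4, 54  → R4 = 54
  MOV R0, 93  → R0 = 93
  MOV R3, R4  → R3 = 54  (save R4)
  MOV R4, R0  → R4 = 93  (R4 gets R0's value)
  MOV R0, R3  → R0 = 54  (R0 gets saved value)
Final: R4 = 93

93


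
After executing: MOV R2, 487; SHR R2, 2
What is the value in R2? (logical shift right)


Register state trace:
  MOV R2, 487  → R2 = 487
  SHR R2, 2  → R2 = 487 >> 2 = 487 // 2^2 = 121
Final: R2 = 121

121


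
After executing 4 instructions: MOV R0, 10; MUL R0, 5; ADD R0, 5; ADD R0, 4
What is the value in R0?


Register state trace:
  MOV R0, 10  → R0 = 10
  MUL R0, 5  → R0 = 10 * 5 = 50
  ADD R0, 5  → R0 = 50 + 5 = 55
  ADD R0, 4  → R0 = 55 + 4 = 59
Final: R0 = 59

59


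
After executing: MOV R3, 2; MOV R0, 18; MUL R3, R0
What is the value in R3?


Register state trace:
  MOV R3, 2  → R3 = 2
  MOV R0, 18  → R0 = 18
  MUL R3, R0  → R3 = 2 * 18 = 36
Final: R3 = 36

36


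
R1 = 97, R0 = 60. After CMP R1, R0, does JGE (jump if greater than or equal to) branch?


Trace:
  R1 = 97, R0 = 60
  CMP R1, R0  → compares 97 vs 60
  JGE checks: is 97 greater than or equal to 60?
  97 > 60, so condition is true
Branch taken: Yes

Yes


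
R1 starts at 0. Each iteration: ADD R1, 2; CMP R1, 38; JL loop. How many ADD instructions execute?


Loop trace (R1 starts at 0, target 38, step 2):
  ADD #1: R1 = 0 + 2 = 2  → 2 < 38, loop
  ADD #2: R1 = 2 + 2 = 4  → 4 < 38, loop
  ADD #3: R1 = 4 + 2 = 6  → 6 < 38, loop
  ADD #4: R1 = 6 + 2 = 8  → 8 < 38, loop
  ADD #5: R1 = 8 + 2 = 10  → 10 < 38, loop
  ADD #6: R1 = 10 + 2 = 12  → 12 < 38, loop
  ADD #7: R1 = 12 + 2 = 14  → 14 < 38, loop
  ADD #8: R1 = 14 + 2 = 16  → 16 < 38, loop
  ADD #9: R1 = 16 + 2 = 18  → 18 < 38, loop
  ADD #10: R1 = 18 + 2 = 20  → 20 < 38, loop
  ADD #11: R1 = 20 + 2 = 22  → 22 < 38, loop
  ADD #12: R1 = 22 + 2 = 24  → 24 < 38, loop
  ADD #13: R1 = 24 + 2 = 26  → 26 < 38, loop
  ADD #14: R1 = 26 + 2 = 28  → 28 < 38, loop
  ADD #15: R1 = 28 + 2 = 30  → 30 < 38, loop
  ADD #16: R1 = 30 + 2 = 32  → 32 < 38, loop
  ADD #17: R1 = 32 + 2 = 34  → 34 < 38, loop
  ADD #18: R1 = 34 + 2 = 36  → 36 < 38, loop
  ADD #19: R1 = 36 + 2 = 38  → 38 >= 38, exit
Total ADD instructions: 19

19


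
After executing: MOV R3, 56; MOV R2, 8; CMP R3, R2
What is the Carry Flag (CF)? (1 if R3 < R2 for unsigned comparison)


Register state trace:
  MOV R3, 56  → R3 = 56
  MOV R2, 8  → R2 = 8
  CMP R3, R2  → unsigned 56 - 8: no borrow
  56 >= 8, so CF = 0
CF = 0

0


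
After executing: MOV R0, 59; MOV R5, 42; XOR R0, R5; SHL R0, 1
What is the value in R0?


Register state trace:
  MOV R0, 59  → R0 = 59 (0b00111011)
  MOV R5, 42  → R5 = 42 (0b00101010)
  XOR R0, R5  → R0 = 59 XOR 42 = 17 (0b00010001)
  SHL R0, 1  → R0 = 17 << 1 = 34
Final: R0 = 34

34


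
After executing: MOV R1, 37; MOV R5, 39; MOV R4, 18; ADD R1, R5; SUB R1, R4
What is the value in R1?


Register state trace:
  MOV R1, 37  → R1 = 37
  MOV R5, 39  → R5 = 39
  MOV R4, 18  → R4 = 18
  ADD R1, R5  → R1 = 37 + 39 = 76
  SUB R1, R4  → R1 = 76 - 18 = 58
Final: R1 = 58

58


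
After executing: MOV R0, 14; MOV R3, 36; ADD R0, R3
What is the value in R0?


Register state trace:
  MOV R0, 14  → R0 = 14
  MOV R3, 36  → R3 = 36
  ADD R0, R3  → R0 = 14 + 36 = 50
Final: R0 = 50

50


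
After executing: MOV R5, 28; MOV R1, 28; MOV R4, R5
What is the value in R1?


Register state trace:
  MOV R5, 28  → R5 = 28
  MOV R1, 28  → R1 = 28
  MOV R4, R5  → R4 = 28
Final: R1 = 28

28


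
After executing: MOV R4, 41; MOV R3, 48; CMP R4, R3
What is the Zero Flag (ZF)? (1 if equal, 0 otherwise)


Register state trace:
  MOV R4, 41  → R4 = 41
  MOV R3, 48  → R3 = 48
  CMP R4, R3  → computes 41 - 48 = -7
  Result is nonzero, so values are not equal
ZF = 0

0


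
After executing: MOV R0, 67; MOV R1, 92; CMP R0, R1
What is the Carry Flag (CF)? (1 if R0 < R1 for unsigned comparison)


Register state trace:
  MOV R0, 67  → R0 = 67
  MOV R1, 92  → R1 = 92
  CMP R0, R1  → unsigned 67 - 92: borrow occurs
  67 < 92, so CF = 1
CF = 1

1


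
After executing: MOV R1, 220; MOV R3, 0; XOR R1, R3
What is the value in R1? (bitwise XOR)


Register state trace:
  MOV R1, 220  → R1 = 220 (0b11011100)
  MOV R3, 0  → R3 = 0 (0b00000000)
  XOR R1, R3  → R1 = 220 XOR 0 = 220 (0b11011100)
Final: R1 = 220

220


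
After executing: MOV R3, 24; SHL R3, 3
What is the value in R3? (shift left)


Register state trace:
  MOV R3, 24  → R3 = 24
  SHL R3, 3  → R3 = 24 << 3 = 24 * 2^3 = 192
Final: R3 = 192

192


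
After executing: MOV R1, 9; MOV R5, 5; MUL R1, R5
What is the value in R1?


Register state trace:
  MOV R1, 9  → R1 = 9
  MOV R5, 5  → R5 = 5
  MUL R1, R5  → R1 = 9 * 5 = 45
Final: R1 = 45

45


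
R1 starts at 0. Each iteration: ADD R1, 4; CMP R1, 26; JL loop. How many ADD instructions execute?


Loop trace (R1 starts at 0, target 26, step 4):
  ADD #1: R1 = 0 + 4 = 4  → 4 < 26, loop
  ADD #2: R1 = 4 + 4 = 8  → 8 < 26, loop
  ADD #3: R1 = 8 + 4 = 12  → 12 < 26, loop
  ADD #4: R1 = 12 + 4 = 16  → 16 < 26, loop
  ADD #5: R1 = 16 + 4 = 20  → 20 < 26, loop
  ADD #6: R1 = 20 + 4 = 24  → 24 < 26, loop
  ADD #7: R1 = 24 + 4 = 28  → 28 >= 26, exit
Total ADD instructions: 7

7


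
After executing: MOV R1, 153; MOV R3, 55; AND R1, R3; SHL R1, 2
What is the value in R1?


Register state trace:
  MOV R1, 153  → R1 = 153 (0b10011001)
  MOV R3, 55  → R3 = 55 (0b00110111)
  AND R1, R3  → R1 = 153 AND 55 = 17 (0b00010001)
  SHL R1, 2  → R1 = 17 << 2 = 68
Final: R1 = 68

68


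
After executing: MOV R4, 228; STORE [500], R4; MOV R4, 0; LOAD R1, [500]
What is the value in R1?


Register and memory trace:
  MOV R4, 228  → R4 = 228
  STORE [500], R4  → mem[500] = 228
  MOV R4, 0  → R4 = 0
  LOAD R1, [500]  → R1 = mem[500] = 228
Final: R1 = 228

228


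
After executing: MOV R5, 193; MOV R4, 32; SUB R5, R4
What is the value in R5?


Register state trace:
  MOV R5, 193  → R5 = 193
  MOV R4, 32  → R4 = 32
  SUB R5, R4  → R5 = 193 - 32 = 161
Final: R5 = 161

161


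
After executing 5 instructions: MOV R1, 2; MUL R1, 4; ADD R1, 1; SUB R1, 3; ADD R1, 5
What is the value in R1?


Register state trace:
  MOV R1, 2  → R1 = 2
  MUL R1, 4  → R1 = 2 * 4 = 8
  ADD R1, 1  → R1 = 8 + 1 = 9
  SUB R1, 3  → R1 = 9 - 3 = 6
  ADD R1, 5  → R1 = 6 + 5 = 11
Final: R1 = 11

11


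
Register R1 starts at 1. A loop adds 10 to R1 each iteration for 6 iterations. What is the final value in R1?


Starting value: R1 = 1
  Iter 1: R1 = 1 + 10 = 11
  Iter 2: R1 = 11 + 10 = 21
  Iter 3: R1 = 21 + 10 = 31
  Iter 4: R1 = 31 + 10 = 41
  Iter 5: R1 = 41 + 10 = 51
  Iter 6: R1 = 51 + 10 = 61
Final: R1 = 61

61


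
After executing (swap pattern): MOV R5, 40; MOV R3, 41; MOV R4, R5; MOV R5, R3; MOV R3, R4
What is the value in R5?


Register state trace (swap pattern):
  MOV R5, 40  → R5 = 40
  MOV R3, 41  → R3 = 41
  MOV R4, R5  → R4 = 40  (save R5)
  MOV R5, R3  → R5 = 41  (R5 gets R3's value)
  MOV R3, R4  → R3 = 40  (R3 gets saved value)
Final: R5 = 41

41


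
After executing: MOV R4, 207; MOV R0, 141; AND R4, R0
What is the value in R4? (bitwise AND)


Register state trace:
  MOV R4, 207  → R4 = 207 (0b11001111)
  MOV R0, 141  → R0 = 141 (0b10001101)
  AND R4, R0  → R4 = 207 AND 141 = 141 (0b10001101)
Final: R4 = 141

141


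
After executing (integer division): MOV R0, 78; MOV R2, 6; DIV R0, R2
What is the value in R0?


Register state trace:
  MOV R0, 78  → R0 = 78
  MOV R2, 6  → R2 = 6
  DIV R0, R2  → R0 = 78 // 6 = 13
Final: R0 = 13

13


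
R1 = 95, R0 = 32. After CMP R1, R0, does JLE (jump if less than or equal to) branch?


Trace:
  R1 = 95, R0 = 32
  CMP R1, R0  → compares 95 vs 32
  JLE checks: is 95 less than or equal to 32?
  95 > 32, so condition is false
Branch taken: No

No


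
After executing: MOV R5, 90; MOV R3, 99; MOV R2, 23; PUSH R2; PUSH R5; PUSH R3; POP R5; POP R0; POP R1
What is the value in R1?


Stack trace (top is rightmost):
  MOV R5, 90  → R5 = 90
  MOV R3, 99  → R3 = 99
  MOV R2, 23  → R2 = 23
  PUSH R2  → stack: [23]
  PUSH R5  → stack: [23, 90]
  PUSH R3  → stack: [23, 90, 99]
  POP R5  → R5 = 99, stack: [23, 90]
  POP R0  → R0 = 90, stack: [23]
  POP R1  → R1 = 23, stack: []
Final: R1 = 23

23


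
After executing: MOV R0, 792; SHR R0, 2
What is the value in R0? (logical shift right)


Register state trace:
  MOV R0, 792  → R0 = 792
  SHR R0, 2  → R0 = 792 >> 2 = 792 // 2^2 = 198
Final: R0 = 198

198
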